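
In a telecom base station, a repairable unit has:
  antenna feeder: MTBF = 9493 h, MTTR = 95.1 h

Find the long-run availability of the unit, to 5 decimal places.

A(antenna feeder) = MTBF/(MTBF+MTTR) = 9493/(9493+95.1) = 0.99008

0.99008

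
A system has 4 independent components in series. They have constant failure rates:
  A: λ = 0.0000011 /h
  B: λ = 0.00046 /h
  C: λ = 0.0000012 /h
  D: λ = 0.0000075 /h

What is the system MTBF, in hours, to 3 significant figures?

Series of exponential components: λ_sys = Σ λ_i
λ_sys = 0.0000011 + 0.00046 + 0.0000012 + 0.0000075 = 4.6980e-04 /h
MTBF = 1 / λ_sys = 2130 h

2130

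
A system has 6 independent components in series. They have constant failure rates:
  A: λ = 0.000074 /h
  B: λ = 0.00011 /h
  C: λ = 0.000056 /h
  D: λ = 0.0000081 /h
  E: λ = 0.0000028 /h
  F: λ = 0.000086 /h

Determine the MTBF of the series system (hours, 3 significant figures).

Series of exponential components: λ_sys = Σ λ_i
λ_sys = 0.000074 + 0.00011 + 0.000056 + 0.0000081 + 0.0000028 + 0.000086 = 3.3690e-04 /h
MTBF = 1 / λ_sys = 2970 h

2970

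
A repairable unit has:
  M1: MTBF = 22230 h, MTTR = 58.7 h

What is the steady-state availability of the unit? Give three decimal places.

A(M1) = MTBF/(MTBF+MTTR) = 22230/(22230+58.7) = 0.997

0.997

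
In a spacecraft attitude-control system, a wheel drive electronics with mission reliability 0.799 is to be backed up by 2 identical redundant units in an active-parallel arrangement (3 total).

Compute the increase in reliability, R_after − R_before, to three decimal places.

R_before = 0.799
R_after = 1 − (1 − 0.799)^3 = 0.992
ΔR = 0.992 − 0.799 = 0.193

0.193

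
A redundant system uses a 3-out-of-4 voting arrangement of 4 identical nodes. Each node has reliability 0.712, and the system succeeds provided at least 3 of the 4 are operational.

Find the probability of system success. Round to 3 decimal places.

R = Σ_{i=3}^{4} C(4,i) p^i (1−p)^{4−i} with p = 0.712
C(4,3)·0.712^3·0.288^1 = 0.41581
C(4,4)·0.712^4·0.288^0 = 0.25699
Sum = 0.673

0.673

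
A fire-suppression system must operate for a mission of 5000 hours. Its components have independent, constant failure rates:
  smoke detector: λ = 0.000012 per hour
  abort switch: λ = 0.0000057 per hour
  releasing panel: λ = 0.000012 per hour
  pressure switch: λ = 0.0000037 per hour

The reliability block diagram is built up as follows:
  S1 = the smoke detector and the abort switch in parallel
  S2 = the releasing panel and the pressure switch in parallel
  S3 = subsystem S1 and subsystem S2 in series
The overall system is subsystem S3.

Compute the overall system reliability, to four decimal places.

R(smoke detector) = exp(−0.000012 × 5000) = 0.941765
R(abort switch) = exp(−0.0000057 × 5000) = 0.971902
R(releasing panel) = exp(−0.000012 × 5000) = 0.941765
R(pressure switch) = exp(−0.0000037 × 5000) = 0.981670
Parallel (smoke detector and abort switch): 1 − (1 − 0.941765)(1 − 0.971902) = 0.998364
Parallel (releasing panel and pressure switch): 1 − (1 − 0.941765)(1 − 0.981670) = 0.998933
Series ([0.998364] and [0.998933]): 0.998364 × 0.998933 = 0.9973

0.9973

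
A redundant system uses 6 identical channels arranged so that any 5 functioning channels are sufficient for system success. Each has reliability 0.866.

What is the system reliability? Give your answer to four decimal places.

0.8134

R = Σ_{i=5}^{6} C(6,i) p^i (1−p)^{6−i} with p = 0.866
C(6,5)·0.866^5·0.134^1 = 0.391603
C(6,6)·0.866^6·0.134^0 = 0.421801
Sum = 0.8134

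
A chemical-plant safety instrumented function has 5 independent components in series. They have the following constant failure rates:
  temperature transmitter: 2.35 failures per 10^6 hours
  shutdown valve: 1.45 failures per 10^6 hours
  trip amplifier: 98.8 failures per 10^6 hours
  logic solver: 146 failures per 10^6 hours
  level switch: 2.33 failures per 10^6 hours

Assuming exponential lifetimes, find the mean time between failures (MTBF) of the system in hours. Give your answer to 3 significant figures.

Series of exponential components: λ_sys = Σ λ_i
λ_sys = 0.00000235 + 0.00000145 + 0.0000988 + 0.000146 + 0.00000233 = 2.5093e-04 /h
MTBF = 1 / λ_sys = 3990 h

3990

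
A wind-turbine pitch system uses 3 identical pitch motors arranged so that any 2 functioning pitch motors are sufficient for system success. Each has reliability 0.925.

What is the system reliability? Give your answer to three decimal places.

R = Σ_{i=2}^{3} C(3,i) p^i (1−p)^{3−i} with p = 0.925
C(3,2)·0.925^2·0.075^1 = 0.19252
C(3,3)·0.925^3·0.075^0 = 0.79145
Sum = 0.984

0.984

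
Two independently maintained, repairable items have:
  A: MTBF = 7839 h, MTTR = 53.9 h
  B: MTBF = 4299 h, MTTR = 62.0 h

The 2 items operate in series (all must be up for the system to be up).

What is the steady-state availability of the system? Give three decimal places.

0.979

A(A) = MTBF/(MTBF+MTTR) = 7839/(7839+53.9) = 0.993171
A(B) = MTBF/(MTBF+MTTR) = 4299/(4299+62.0) = 0.985783
Series availability: 0.993171 × 0.985783 = 0.979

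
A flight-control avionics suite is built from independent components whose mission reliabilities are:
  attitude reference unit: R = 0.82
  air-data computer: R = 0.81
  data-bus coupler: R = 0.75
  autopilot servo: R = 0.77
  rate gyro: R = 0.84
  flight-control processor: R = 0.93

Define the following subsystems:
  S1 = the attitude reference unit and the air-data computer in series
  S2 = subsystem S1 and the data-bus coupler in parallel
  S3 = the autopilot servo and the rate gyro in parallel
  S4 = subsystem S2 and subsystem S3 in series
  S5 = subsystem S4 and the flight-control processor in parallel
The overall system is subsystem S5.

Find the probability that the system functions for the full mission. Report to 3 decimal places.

0.992

Series (attitude reference unit and air-data computer): 0.82000 × 0.81000 = 0.66420
Parallel ([0.66420] and data-bus coupler): 1 − (1 − 0.66420)(1 − 0.75000) = 0.91605
Parallel (autopilot servo and rate gyro): 1 − (1 − 0.77000)(1 − 0.84000) = 0.96320
Series ([0.91605] and [0.96320]): 0.91605 × 0.96320 = 0.88234
Parallel ([0.88234] and flight-control processor): 1 − (1 − 0.88234)(1 − 0.93000) = 0.992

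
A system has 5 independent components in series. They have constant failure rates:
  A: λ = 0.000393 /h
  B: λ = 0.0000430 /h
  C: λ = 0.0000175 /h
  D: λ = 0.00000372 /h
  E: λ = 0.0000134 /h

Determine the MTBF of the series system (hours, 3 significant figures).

Series of exponential components: λ_sys = Σ λ_i
λ_sys = 0.000393 + 0.0000430 + 0.0000175 + 0.00000372 + 0.0000134 = 4.7062e-04 /h
MTBF = 1 / λ_sys = 2120 h

2120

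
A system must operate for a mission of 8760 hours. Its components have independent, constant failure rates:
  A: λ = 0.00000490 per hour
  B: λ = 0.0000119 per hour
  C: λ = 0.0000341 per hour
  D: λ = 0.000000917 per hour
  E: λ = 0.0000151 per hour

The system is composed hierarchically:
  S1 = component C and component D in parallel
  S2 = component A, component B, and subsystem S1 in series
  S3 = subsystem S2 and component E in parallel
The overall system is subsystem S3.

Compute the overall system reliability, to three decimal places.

R(A) = exp(−0.00000490 × 8760) = 0.95798
R(B) = exp(−0.0000119 × 8760) = 0.90101
R(C) = exp(−0.0000341 × 8760) = 0.74177
R(D) = exp(−0.000000917 × 8760) = 0.99200
R(E) = exp(−0.0000151 × 8760) = 0.87610
Parallel (C and D): 1 − (1 − 0.74177)(1 − 0.99200) = 0.99793
Series (A, B, and [0.99793]): 0.95798 × 0.90101 × 0.99793 = 0.86136
Parallel ([0.86136] and E): 1 − (1 − 0.86136)(1 − 0.87610) = 0.983

0.983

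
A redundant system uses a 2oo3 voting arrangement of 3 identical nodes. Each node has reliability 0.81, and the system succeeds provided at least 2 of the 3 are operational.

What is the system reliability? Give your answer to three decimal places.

R = Σ_{i=2}^{3} C(3,i) p^i (1−p)^{3−i} with p = 0.81
C(3,2)·0.81^2·0.19^1 = 0.37398
C(3,3)·0.81^3·0.19^0 = 0.53144
Sum = 0.905

0.905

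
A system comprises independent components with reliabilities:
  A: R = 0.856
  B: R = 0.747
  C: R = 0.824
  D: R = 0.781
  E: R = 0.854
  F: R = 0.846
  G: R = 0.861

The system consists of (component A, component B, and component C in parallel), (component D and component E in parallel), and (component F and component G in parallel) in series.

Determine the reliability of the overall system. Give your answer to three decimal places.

0.941

Parallel (A, B, and C): 1 − (1 − 0.85600)(1 − 0.74700)(1 − 0.82400) = 0.99359
Parallel (D and E): 1 − (1 − 0.78100)(1 − 0.85400) = 0.96803
Parallel (F and G): 1 − (1 − 0.84600)(1 − 0.86100) = 0.97859
Series ([0.99359], [0.96803], and [0.97859]): 0.99359 × 0.96803 × 0.97859 = 0.941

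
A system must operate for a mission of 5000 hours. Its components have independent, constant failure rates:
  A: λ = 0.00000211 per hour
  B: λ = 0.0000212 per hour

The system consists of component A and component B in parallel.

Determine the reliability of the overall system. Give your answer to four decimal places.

0.9989

R(A) = exp(−0.00000211 × 5000) = 0.989505
R(B) = exp(−0.0000212 × 5000) = 0.899425
Parallel (A and B): 1 − (1 − 0.989505)(1 − 0.899425) = 0.9989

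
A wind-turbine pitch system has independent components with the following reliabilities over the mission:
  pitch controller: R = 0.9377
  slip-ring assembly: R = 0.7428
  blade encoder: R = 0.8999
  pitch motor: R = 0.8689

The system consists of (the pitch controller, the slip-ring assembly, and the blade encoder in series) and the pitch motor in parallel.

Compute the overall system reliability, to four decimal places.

0.9511

Series (pitch controller, slip-ring assembly, and blade encoder): 0.937700 × 0.742800 × 0.899900 = 0.626802
Parallel ([0.626802] and pitch motor): 1 − (1 − 0.626802)(1 − 0.868900) = 0.9511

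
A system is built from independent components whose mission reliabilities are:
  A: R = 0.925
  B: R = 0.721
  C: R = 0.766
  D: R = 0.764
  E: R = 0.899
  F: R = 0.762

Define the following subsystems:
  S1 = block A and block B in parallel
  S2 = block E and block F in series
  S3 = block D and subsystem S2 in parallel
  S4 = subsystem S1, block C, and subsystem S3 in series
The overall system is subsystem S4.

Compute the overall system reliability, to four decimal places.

Parallel (A and B): 1 − (1 − 0.925000)(1 − 0.721000) = 0.979075
Series (E and F): 0.899000 × 0.762000 = 0.685038
Parallel (D and [0.685038]): 1 − (1 − 0.764000)(1 − 0.685038) = 0.925669
Series ([0.979075], C, and [0.925669]): 0.979075 × 0.766000 × 0.925669 = 0.6942

0.6942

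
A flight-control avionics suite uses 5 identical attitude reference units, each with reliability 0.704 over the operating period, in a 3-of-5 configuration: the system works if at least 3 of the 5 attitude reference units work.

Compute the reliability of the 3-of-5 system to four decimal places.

0.8422

R = Σ_{i=3}^{5} C(5,i) p^i (1−p)^{5−i} with p = 0.704
C(5,3)·0.704^3·0.296^2 = 0.305704
C(5,4)·0.704^4·0.296^1 = 0.363540
C(5,5)·0.704^5·0.296^0 = 0.172927
Sum = 0.8422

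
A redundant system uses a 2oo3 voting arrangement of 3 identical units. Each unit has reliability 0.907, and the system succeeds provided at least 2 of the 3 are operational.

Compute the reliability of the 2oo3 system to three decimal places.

R = Σ_{i=2}^{3} C(3,i) p^i (1−p)^{3−i} with p = 0.907
C(3,2)·0.907^2·0.093^1 = 0.22952
C(3,3)·0.907^3·0.093^0 = 0.74614
Sum = 0.976

0.976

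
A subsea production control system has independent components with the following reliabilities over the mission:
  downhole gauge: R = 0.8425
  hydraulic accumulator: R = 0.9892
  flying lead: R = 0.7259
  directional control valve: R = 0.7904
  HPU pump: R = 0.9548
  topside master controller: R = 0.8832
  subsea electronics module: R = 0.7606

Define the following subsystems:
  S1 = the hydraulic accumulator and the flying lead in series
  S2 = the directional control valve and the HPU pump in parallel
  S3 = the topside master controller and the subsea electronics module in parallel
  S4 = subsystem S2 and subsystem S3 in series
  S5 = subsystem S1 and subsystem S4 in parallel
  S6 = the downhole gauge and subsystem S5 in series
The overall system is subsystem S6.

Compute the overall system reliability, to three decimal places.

Series (hydraulic accumulator and flying lead): 0.98920 × 0.72590 = 0.71806
Parallel (directional control valve and HPU pump): 1 − (1 − 0.79040)(1 − 0.95480) = 0.99053
Parallel (topside master controller and subsea electronics module): 1 − (1 − 0.88320)(1 − 0.76060) = 0.97204
Series ([0.99053] and [0.97204]): 0.99053 × 0.97204 = 0.96283
Parallel ([0.71806] and [0.96283]): 1 − (1 − 0.71806)(1 − 0.96283) = 0.98952
Series (downhole gauge and [0.98952]): 0.84250 × 0.98952 = 0.834

0.834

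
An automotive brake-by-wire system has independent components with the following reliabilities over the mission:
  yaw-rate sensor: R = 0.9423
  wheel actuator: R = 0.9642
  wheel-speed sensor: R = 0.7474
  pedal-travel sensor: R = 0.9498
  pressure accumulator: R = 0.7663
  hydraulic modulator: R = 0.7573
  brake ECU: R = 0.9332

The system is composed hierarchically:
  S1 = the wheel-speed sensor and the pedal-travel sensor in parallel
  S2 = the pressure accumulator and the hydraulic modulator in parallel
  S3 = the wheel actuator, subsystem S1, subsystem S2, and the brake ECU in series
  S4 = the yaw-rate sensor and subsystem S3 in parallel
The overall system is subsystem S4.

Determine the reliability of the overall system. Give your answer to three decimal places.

0.991

Parallel (wheel-speed sensor and pedal-travel sensor): 1 − (1 − 0.74740)(1 − 0.94980) = 0.98732
Parallel (pressure accumulator and hydraulic modulator): 1 − (1 − 0.76630)(1 − 0.75730) = 0.94328
Series (wheel actuator, [0.98732], [0.94328], and brake ECU): 0.96420 × 0.98732 × 0.94328 × 0.93320 = 0.83799
Parallel (yaw-rate sensor and [0.83799]): 1 − (1 − 0.94230)(1 − 0.83799) = 0.991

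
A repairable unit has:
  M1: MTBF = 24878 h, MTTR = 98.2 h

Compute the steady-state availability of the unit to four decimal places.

0.9961

A(M1) = MTBF/(MTBF+MTTR) = 24878/(24878+98.2) = 0.9961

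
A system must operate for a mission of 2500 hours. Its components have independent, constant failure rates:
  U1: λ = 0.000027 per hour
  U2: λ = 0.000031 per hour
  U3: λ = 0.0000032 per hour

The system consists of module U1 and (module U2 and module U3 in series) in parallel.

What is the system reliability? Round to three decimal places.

R(U1) = exp(−0.000027 × 2500) = 0.93473
R(U2) = exp(−0.000031 × 2500) = 0.92543
R(U3) = exp(−0.0000032 × 2500) = 0.99203
Series (U2 and U3): 0.92543 × 0.99203 = 0.91805
Parallel (U1 and [0.91805]): 1 − (1 − 0.93473)(1 − 0.91805) = 0.995

0.995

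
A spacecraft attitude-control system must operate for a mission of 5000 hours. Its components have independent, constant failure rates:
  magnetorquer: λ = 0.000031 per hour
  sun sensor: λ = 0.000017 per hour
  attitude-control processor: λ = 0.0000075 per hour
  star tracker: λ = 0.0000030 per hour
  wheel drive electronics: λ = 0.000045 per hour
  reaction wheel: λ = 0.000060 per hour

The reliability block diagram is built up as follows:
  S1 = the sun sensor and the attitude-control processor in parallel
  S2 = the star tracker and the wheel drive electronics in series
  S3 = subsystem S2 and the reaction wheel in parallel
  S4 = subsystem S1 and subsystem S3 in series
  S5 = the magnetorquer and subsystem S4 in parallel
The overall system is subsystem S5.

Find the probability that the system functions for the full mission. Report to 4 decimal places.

0.9917

R(magnetorquer) = exp(−0.000031 × 5000) = 0.856415
R(sun sensor) = exp(−0.000017 × 5000) = 0.918512
R(attitude-control processor) = exp(−0.0000075 × 5000) = 0.963194
R(star tracker) = exp(−0.0000030 × 5000) = 0.985112
R(wheel drive electronics) = exp(−0.000045 × 5000) = 0.798516
R(reaction wheel) = exp(−0.000060 × 5000) = 0.740818
Parallel (sun sensor and attitude-control processor): 1 − (1 − 0.918512)(1 − 0.963194) = 0.997001
Series (star tracker and wheel drive electronics): 0.985112 × 0.798516 = 0.786628
Parallel ([0.786628] and reaction wheel): 1 − (1 − 0.786628)(1 − 0.740818) = 0.944698
Series ([0.997001] and [0.944698]): 0.997001 × 0.944698 = 0.941865
Parallel (magnetorquer and [0.941865]): 1 − (1 − 0.856415)(1 − 0.941865) = 0.9917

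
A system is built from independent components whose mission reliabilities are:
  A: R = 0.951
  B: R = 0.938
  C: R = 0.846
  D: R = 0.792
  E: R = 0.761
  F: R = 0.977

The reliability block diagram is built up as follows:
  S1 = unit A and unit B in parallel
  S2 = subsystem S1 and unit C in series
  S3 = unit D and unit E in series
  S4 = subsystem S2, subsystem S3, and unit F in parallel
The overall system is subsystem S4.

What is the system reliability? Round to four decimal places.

0.9986

Parallel (A and B): 1 − (1 − 0.951000)(1 − 0.938000) = 0.996962
Series ([0.996962] and C): 0.996962 × 0.846000 = 0.843430
Series (D and E): 0.792000 × 0.761000 = 0.602712
Parallel ([0.843430], [0.602712], and F): 1 − (1 − 0.843430)(1 − 0.602712)(1 − 0.977000) = 0.9986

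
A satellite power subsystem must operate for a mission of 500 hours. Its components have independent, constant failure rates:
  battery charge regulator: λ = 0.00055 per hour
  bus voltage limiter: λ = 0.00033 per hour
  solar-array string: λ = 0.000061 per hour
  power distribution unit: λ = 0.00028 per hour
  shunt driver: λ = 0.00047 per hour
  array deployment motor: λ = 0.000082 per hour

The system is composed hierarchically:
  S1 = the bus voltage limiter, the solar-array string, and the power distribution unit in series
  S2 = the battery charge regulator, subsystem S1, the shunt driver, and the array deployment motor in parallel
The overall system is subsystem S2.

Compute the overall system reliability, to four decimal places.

R(battery charge regulator) = exp(−0.00055 × 500) = 0.759572
R(bus voltage limiter) = exp(−0.00033 × 500) = 0.847894
R(solar-array string) = exp(−0.000061 × 500) = 0.969960
R(power distribution unit) = exp(−0.00028 × 500) = 0.869358
R(shunt driver) = exp(−0.00047 × 500) = 0.790571
R(array deployment motor) = exp(−0.000082 × 500) = 0.959829
Series (bus voltage limiter, solar-array string, and power distribution unit): 0.847894 × 0.969960 × 0.869358 = 0.714980
Parallel (battery charge regulator, [0.714980], shunt driver, and array deployment motor): 1 − (1 − 0.759572)(1 − 0.714980)(1 − 0.790571)(1 − 0.959829) = 0.9994

0.9994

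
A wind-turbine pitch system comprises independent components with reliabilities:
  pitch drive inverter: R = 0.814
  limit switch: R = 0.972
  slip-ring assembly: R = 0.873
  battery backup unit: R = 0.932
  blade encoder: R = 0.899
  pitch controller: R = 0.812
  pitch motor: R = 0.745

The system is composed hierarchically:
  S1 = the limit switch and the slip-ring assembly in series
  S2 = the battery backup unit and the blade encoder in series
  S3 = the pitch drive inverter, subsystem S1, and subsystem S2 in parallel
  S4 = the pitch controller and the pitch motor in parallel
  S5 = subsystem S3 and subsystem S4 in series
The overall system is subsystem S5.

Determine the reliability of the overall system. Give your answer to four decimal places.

0.9477

Series (limit switch and slip-ring assembly): 0.972000 × 0.873000 = 0.848556
Series (battery backup unit and blade encoder): 0.932000 × 0.899000 = 0.837868
Parallel (pitch drive inverter, [0.848556], and [0.837868]): 1 − (1 − 0.814000)(1 − 0.848556)(1 − 0.837868) = 0.995433
Parallel (pitch controller and pitch motor): 1 − (1 − 0.812000)(1 − 0.745000) = 0.952060
Series ([0.995433] and [0.952060]): 0.995433 × 0.952060 = 0.9477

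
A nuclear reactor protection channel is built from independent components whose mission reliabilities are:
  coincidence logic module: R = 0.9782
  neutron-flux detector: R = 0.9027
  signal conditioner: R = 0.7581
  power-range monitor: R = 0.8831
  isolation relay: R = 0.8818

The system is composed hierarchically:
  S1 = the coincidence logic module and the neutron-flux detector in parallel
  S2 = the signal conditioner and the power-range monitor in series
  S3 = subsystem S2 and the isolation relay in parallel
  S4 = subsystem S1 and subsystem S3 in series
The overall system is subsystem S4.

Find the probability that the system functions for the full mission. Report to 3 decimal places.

Parallel (coincidence logic module and neutron-flux detector): 1 − (1 − 0.97820)(1 − 0.90270) = 0.99788
Series (signal conditioner and power-range monitor): 0.75810 × 0.88310 = 0.66948
Parallel ([0.66948] and isolation relay): 1 − (1 − 0.66948)(1 − 0.88180) = 0.96093
Series ([0.99788] and [0.96093]): 0.99788 × 0.96093 = 0.959

0.959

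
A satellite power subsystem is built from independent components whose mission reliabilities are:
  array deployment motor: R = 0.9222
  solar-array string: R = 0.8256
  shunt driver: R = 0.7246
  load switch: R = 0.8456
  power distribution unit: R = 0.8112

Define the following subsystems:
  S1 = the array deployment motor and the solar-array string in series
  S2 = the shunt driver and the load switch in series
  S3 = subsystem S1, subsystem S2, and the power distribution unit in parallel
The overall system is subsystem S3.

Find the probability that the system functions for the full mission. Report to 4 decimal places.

0.9826

Series (array deployment motor and solar-array string): 0.922200 × 0.825600 = 0.761368
Series (shunt driver and load switch): 0.724600 × 0.845600 = 0.612722
Parallel ([0.761368], [0.612722], and power distribution unit): 1 − (1 − 0.761368)(1 − 0.612722)(1 − 0.811200) = 0.9826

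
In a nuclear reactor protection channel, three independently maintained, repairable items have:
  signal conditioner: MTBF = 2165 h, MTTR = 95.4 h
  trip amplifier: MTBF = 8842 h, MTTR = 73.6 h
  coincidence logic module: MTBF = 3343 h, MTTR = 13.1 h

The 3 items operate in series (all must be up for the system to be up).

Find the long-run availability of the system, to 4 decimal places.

0.9462

A(signal conditioner) = MTBF/(MTBF+MTTR) = 2165/(2165+95.4) = 0.957795
A(trip amplifier) = MTBF/(MTBF+MTTR) = 8842/(8842+73.6) = 0.991745
A(coincidence logic module) = MTBF/(MTBF+MTTR) = 3343/(3343+13.1) = 0.996097
Series availability: 0.957795 × 0.991745 × 0.996097 = 0.9462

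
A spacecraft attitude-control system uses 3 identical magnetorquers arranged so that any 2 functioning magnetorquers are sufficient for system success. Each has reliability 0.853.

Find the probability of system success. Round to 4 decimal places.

0.9415

R = Σ_{i=2}^{3} C(3,i) p^i (1−p)^{3−i} with p = 0.853
C(3,2)·0.853^2·0.147^1 = 0.320876
C(3,3)·0.853^3·0.147^0 = 0.620650
Sum = 0.9415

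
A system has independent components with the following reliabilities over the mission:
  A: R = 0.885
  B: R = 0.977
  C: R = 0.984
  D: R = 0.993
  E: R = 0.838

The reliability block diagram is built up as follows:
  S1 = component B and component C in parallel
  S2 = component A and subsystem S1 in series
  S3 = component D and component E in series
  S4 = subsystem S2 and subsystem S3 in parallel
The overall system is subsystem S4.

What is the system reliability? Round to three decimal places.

0.981

Parallel (B and C): 1 − (1 − 0.97700)(1 − 0.98400) = 0.99963
Series (A and [0.99963]): 0.88500 × 0.99963 = 0.88467
Series (D and E): 0.99300 × 0.83800 = 0.83213
Parallel ([0.88467] and [0.83213]): 1 − (1 − 0.88467)(1 − 0.83213) = 0.981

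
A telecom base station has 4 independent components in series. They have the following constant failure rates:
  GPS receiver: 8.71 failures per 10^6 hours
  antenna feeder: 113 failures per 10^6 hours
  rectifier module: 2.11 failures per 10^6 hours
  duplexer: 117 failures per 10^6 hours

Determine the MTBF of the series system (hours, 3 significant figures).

Series of exponential components: λ_sys = Σ λ_i
λ_sys = 0.00000871 + 0.000113 + 0.00000211 + 0.000117 = 2.4082e-04 /h
MTBF = 1 / λ_sys = 4150 h

4150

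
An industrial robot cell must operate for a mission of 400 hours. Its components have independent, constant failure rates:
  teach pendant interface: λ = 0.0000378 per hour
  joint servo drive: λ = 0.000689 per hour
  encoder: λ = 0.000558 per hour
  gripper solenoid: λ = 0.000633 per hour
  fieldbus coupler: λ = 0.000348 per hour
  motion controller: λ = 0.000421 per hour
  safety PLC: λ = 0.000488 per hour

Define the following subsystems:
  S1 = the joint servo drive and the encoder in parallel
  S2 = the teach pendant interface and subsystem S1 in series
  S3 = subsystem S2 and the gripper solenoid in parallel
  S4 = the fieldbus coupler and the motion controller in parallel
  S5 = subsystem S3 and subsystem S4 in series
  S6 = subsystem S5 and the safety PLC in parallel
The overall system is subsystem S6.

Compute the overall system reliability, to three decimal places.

R(teach pendant interface) = exp(−0.0000378 × 400) = 0.98499
R(joint servo drive) = exp(−0.000689 × 400) = 0.75912
R(encoder) = exp(−0.000558 × 400) = 0.79995
R(gripper solenoid) = exp(−0.000633 × 400) = 0.77631
R(fieldbus coupler) = exp(−0.000348 × 400) = 0.87005
R(motion controller) = exp(−0.000421 × 400) = 0.84502
R(safety PLC) = exp(−0.000488 × 400) = 0.82267
Parallel (joint servo drive and encoder): 1 − (1 − 0.75912)(1 − 0.79995) = 0.95181
Series (teach pendant interface and [0.95181]): 0.98499 × 0.95181 = 0.93752
Parallel ([0.93752] and gripper solenoid): 1 − (1 − 0.93752)(1 − 0.77631) = 0.98602
Parallel (fieldbus coupler and motion controller): 1 − (1 − 0.87005)(1 − 0.84502) = 0.97986
Series ([0.98602] and [0.97986]): 0.98602 × 0.97986 = 0.96616
Parallel ([0.96616] and safety PLC): 1 − (1 − 0.96616)(1 − 0.82267) = 0.994

0.994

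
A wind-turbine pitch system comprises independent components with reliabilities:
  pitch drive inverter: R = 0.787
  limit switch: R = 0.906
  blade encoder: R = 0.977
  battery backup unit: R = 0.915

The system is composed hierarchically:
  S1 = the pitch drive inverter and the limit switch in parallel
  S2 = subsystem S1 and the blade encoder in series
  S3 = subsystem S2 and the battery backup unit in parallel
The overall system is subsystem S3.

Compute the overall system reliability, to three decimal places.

0.996

Parallel (pitch drive inverter and limit switch): 1 − (1 − 0.78700)(1 − 0.90600) = 0.97998
Series ([0.97998] and blade encoder): 0.97998 × 0.97700 = 0.95744
Parallel ([0.95744] and battery backup unit): 1 − (1 − 0.95744)(1 − 0.91500) = 0.996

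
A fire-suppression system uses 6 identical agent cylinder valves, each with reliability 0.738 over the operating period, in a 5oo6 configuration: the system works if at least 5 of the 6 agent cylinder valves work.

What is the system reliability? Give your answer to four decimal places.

0.5057

R = Σ_{i=5}^{6} C(6,i) p^i (1−p)^{6−i} with p = 0.738
C(6,5)·0.738^5·0.262^1 = 0.344139
C(6,6)·0.738^6·0.262^0 = 0.161562
Sum = 0.5057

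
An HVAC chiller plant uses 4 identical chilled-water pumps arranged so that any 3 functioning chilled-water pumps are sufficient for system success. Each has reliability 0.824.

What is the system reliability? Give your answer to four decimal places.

R = Σ_{i=3}^{4} C(4,i) p^i (1−p)^{4−i} with p = 0.824
C(4,3)·0.824^3·0.176^1 = 0.393871
C(4,4)·0.824^4·0.176^0 = 0.461008
Sum = 0.8549

0.8549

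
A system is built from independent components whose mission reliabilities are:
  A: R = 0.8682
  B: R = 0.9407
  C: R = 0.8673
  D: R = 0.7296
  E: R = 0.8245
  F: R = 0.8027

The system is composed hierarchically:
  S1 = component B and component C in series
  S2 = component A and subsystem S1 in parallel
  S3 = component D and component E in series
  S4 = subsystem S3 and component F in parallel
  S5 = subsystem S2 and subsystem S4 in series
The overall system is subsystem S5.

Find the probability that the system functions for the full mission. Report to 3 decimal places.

0.899

Series (B and C): 0.94070 × 0.86730 = 0.81587
Parallel (A and [0.81587]): 1 − (1 − 0.86820)(1 − 0.81587) = 0.97573
Series (D and E): 0.72960 × 0.82450 = 0.60156
Parallel ([0.60156] and F): 1 − (1 − 0.60156)(1 − 0.80270) = 0.92139
Series ([0.97573] and [0.92139]): 0.97573 × 0.92139 = 0.899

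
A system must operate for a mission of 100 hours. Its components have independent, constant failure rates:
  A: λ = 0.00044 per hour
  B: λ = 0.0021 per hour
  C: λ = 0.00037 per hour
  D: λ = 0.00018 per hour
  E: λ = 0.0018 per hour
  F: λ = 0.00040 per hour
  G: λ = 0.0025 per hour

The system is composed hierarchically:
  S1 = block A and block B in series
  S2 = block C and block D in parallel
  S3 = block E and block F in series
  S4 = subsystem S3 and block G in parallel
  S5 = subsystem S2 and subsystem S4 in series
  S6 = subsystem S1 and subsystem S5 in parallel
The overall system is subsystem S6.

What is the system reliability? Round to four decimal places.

0.9901

R(A) = exp(−0.00044 × 100) = 0.956954
R(B) = exp(−0.0021 × 100) = 0.810584
R(C) = exp(−0.00037 × 100) = 0.963676
R(D) = exp(−0.00018 × 100) = 0.982161
R(E) = exp(−0.0018 × 100) = 0.835270
R(F) = exp(−0.00040 × 100) = 0.960789
R(G) = exp(−0.0025 × 100) = 0.778801
Series (A and B): 0.956954 × 0.810584 = 0.775692
Parallel (C and D): 1 − (1 − 0.963676)(1 − 0.982161) = 0.999352
Series (E and F): 0.835270 × 0.960789 = 0.802518
Parallel ([0.802518] and G): 1 − (1 − 0.802518)(1 − 0.778801) = 0.956317
Series ([0.999352] and [0.956317]): 0.999352 × 0.956317 = 0.955697
Parallel ([0.775692] and [0.955697]): 1 − (1 − 0.775692)(1 − 0.955697) = 0.9901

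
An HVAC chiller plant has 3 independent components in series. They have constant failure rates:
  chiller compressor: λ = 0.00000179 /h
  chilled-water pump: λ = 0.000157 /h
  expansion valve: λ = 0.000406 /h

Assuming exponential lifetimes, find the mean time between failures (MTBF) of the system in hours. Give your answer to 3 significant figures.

Series of exponential components: λ_sys = Σ λ_i
λ_sys = 0.00000179 + 0.000157 + 0.000406 = 5.6479e-04 /h
MTBF = 1 / λ_sys = 1770 h

1770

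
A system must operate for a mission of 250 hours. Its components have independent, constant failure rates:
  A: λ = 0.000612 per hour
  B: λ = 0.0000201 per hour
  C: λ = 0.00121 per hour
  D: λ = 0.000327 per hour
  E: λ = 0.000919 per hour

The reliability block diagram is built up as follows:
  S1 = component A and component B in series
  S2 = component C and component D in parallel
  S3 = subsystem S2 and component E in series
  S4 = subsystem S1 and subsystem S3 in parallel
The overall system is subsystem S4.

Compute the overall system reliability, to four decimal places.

0.9676

R(A) = exp(−0.000612 × 250) = 0.858130
R(B) = exp(−0.0000201 × 250) = 0.994988
R(C) = exp(−0.00121 × 250) = 0.738968
R(D) = exp(−0.000327 × 250) = 0.921502
R(E) = exp(−0.000919 × 250) = 0.794732
Series (A and B): 0.858130 × 0.994988 = 0.853829
Parallel (C and D): 1 − (1 − 0.738968)(1 − 0.921502) = 0.979510
Series ([0.979510] and E): 0.979510 × 0.794732 = 0.778448
Parallel ([0.853829] and [0.778448]): 1 − (1 − 0.853829)(1 − 0.778448) = 0.9676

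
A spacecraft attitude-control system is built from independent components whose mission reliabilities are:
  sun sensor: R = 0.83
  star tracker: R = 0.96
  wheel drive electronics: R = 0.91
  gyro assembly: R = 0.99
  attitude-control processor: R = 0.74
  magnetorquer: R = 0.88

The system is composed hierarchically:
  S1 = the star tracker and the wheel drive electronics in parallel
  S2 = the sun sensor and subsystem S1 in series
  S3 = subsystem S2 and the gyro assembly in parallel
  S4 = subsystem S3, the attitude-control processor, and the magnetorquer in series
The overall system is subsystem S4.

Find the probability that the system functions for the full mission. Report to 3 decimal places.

Parallel (star tracker and wheel drive electronics): 1 − (1 − 0.96000)(1 − 0.91000) = 0.99640
Series (sun sensor and [0.99640]): 0.83000 × 0.99640 = 0.82701
Parallel ([0.82701] and gyro assembly): 1 − (1 − 0.82701)(1 − 0.99000) = 0.99827
Series ([0.99827], attitude-control processor, and magnetorquer): 0.99827 × 0.74000 × 0.88000 = 0.650

0.650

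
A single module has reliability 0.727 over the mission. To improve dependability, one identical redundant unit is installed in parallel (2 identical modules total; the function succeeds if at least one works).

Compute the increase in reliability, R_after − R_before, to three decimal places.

0.198

R_before = 0.727
R_after = 1 − (1 − 0.727)^2 = 0.925
ΔR = 0.925 − 0.727 = 0.198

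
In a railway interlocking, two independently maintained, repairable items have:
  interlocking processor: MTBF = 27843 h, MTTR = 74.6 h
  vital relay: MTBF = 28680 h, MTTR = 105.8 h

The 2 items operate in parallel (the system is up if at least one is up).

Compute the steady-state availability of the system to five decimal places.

A(interlocking processor) = MTBF/(MTBF+MTTR) = 27843/(27843+74.6) = 0.997328
A(vital relay) = MTBF/(MTBF+MTTR) = 28680/(28680+105.8) = 0.996325
Parallel availability: 1 − (1 − 0.997328)(1 − 0.996325) = 0.99999

0.99999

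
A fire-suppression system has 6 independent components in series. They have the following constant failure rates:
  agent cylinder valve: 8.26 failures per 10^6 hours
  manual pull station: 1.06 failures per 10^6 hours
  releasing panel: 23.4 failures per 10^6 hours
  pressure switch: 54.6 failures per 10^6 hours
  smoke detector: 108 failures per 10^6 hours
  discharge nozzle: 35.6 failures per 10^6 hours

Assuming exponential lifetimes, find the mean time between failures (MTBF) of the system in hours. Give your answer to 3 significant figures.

Series of exponential components: λ_sys = Σ λ_i
λ_sys = 0.00000826 + 0.00000106 + 0.0000234 + 0.0000546 + 0.000108 + 0.0000356 = 2.3092e-04 /h
MTBF = 1 / λ_sys = 4330 h

4330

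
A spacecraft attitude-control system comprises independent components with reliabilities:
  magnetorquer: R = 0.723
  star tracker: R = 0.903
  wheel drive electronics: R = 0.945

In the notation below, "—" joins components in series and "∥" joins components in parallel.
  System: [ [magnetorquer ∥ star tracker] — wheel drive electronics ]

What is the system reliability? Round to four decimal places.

0.9196

Parallel (magnetorquer and star tracker): 1 − (1 − 0.723000)(1 − 0.903000) = 0.973131
Series ([0.973131] and wheel drive electronics): 0.973131 × 0.945000 = 0.9196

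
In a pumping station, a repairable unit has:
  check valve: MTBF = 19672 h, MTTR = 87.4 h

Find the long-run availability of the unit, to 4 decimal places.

0.9956

A(check valve) = MTBF/(MTBF+MTTR) = 19672/(19672+87.4) = 0.9956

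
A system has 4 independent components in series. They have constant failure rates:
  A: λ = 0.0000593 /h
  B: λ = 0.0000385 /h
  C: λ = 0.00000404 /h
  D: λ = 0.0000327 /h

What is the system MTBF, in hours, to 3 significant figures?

Series of exponential components: λ_sys = Σ λ_i
λ_sys = 0.0000593 + 0.0000385 + 0.00000404 + 0.0000327 = 1.3454e-04 /h
MTBF = 1 / λ_sys = 7430 h

7430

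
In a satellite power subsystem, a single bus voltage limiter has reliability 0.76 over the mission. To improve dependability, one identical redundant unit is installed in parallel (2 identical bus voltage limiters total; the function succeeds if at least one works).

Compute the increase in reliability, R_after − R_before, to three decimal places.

0.182

R_before = 0.76
R_after = 1 − (1 − 0.76)^2 = 0.942
ΔR = 0.942 − 0.76 = 0.182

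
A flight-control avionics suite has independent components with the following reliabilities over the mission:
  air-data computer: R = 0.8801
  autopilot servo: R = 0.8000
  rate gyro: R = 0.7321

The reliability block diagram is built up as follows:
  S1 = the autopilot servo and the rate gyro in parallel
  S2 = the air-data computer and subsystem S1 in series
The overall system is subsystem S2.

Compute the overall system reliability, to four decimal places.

Parallel (autopilot servo and rate gyro): 1 − (1 − 0.800000)(1 − 0.732100) = 0.946420
Series (air-data computer and [0.946420]): 0.880100 × 0.946420 = 0.8329

0.8329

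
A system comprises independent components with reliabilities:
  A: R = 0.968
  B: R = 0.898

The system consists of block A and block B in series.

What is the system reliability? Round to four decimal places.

Series (A and B): 0.968000 × 0.898000 = 0.8693

0.8693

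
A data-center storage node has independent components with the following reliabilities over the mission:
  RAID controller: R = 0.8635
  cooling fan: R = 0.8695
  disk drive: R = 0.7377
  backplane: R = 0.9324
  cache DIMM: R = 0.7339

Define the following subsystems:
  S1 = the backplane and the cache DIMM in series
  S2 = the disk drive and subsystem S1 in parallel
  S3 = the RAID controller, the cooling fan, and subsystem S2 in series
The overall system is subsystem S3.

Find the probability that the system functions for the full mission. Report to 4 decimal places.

Series (backplane and cache DIMM): 0.932400 × 0.733900 = 0.684288
Parallel (disk drive and [0.684288]): 1 − (1 − 0.737700)(1 − 0.684288) = 0.917189
Series (RAID controller, cooling fan, and [0.917189]): 0.863500 × 0.869500 × 0.917189 = 0.6886

0.6886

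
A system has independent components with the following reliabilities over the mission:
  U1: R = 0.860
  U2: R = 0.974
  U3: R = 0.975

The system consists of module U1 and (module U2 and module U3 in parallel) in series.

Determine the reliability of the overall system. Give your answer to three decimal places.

Parallel (U2 and U3): 1 − (1 − 0.97400)(1 − 0.97500) = 0.99935
Series (U1 and [0.99935]): 0.86000 × 0.99935 = 0.859

0.859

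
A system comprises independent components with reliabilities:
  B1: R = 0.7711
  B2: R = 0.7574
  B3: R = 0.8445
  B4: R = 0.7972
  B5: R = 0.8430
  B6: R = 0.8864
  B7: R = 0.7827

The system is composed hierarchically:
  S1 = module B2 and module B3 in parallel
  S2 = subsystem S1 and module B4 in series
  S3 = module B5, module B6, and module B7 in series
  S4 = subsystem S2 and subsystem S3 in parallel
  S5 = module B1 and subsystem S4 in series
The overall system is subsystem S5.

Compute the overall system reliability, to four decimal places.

Parallel (B2 and B3): 1 − (1 − 0.757400)(1 − 0.844500) = 0.962276
Series ([0.962276] and B4): 0.962276 × 0.797200 = 0.767126
Series (B5, B6, and B7): 0.843000 × 0.886400 × 0.782700 = 0.584861
Parallel ([0.767126] and [0.584861]): 1 − (1 − 0.767126)(1 − 0.584861) = 0.903325
Series (B1 and [0.903325]): 0.771100 × 0.903325 = 0.6966

0.6966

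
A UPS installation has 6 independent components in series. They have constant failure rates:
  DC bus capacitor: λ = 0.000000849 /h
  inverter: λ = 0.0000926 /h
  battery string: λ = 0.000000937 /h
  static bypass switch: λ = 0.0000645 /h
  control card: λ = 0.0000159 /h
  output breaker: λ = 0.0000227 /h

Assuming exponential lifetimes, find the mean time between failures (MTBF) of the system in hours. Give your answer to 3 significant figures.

5060

Series of exponential components: λ_sys = Σ λ_i
λ_sys = 0.000000849 + 0.0000926 + 0.000000937 + 0.0000645 + 0.0000159 + 0.0000227 = 1.9749e-04 /h
MTBF = 1 / λ_sys = 5060 h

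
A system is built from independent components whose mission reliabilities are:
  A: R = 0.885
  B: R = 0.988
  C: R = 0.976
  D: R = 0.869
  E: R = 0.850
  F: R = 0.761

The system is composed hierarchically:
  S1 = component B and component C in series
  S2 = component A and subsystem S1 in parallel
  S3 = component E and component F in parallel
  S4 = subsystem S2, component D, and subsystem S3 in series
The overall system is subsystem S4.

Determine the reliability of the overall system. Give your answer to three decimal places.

Series (B and C): 0.98800 × 0.97600 = 0.96429
Parallel (A and [0.96429]): 1 − (1 − 0.88500)(1 − 0.96429) = 0.99589
Parallel (E and F): 1 − (1 − 0.85000)(1 − 0.76100) = 0.96415
Series ([0.99589], D, and [0.96415]): 0.99589 × 0.86900 × 0.96415 = 0.834

0.834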